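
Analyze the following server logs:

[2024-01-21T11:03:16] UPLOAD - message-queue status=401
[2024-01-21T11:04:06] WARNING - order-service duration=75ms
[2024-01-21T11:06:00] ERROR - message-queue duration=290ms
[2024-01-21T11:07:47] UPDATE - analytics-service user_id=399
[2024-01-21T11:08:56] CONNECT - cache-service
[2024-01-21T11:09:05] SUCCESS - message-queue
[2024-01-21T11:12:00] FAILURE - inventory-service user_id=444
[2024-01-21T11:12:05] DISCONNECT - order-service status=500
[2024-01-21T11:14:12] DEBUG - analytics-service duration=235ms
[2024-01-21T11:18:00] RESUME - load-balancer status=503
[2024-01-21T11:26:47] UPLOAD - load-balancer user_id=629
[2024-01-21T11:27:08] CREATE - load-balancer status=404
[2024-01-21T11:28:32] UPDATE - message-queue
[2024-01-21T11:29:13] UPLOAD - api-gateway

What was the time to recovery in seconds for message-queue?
185

To calculate recovery time:

1. Find ERROR event for message-queue: 2024-01-21T11:06:00
2. Find next SUCCESS event for message-queue: 2024-01-21T11:09:05
3. Recovery time: 2024-01-21T11:09:05 - 2024-01-21T11:06:00 = 185 seconds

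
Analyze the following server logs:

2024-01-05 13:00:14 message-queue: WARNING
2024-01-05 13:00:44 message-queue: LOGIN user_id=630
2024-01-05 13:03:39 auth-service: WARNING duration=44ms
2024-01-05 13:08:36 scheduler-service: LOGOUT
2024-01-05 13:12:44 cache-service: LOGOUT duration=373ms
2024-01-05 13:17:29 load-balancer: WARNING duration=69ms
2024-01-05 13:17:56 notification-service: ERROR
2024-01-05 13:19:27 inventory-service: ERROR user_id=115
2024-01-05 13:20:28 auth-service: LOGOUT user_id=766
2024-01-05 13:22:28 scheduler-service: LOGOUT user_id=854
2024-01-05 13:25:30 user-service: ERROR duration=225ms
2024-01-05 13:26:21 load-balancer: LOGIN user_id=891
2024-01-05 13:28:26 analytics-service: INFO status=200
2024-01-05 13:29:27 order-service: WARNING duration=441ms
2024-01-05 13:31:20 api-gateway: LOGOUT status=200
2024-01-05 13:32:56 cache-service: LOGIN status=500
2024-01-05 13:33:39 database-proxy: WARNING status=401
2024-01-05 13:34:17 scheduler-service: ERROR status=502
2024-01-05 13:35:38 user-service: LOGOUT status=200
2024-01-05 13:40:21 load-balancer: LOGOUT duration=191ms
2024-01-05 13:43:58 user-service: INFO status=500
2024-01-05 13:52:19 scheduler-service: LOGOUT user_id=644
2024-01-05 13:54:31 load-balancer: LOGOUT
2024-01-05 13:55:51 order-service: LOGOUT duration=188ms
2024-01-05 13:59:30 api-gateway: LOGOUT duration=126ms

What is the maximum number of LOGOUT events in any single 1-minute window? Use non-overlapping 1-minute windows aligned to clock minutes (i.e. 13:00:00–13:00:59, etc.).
1

To find the burst window:

1. Divide the log period into non-overlapping 1-minute windows starting at 13:00
2. Count LOGOUT events in each window
3. Find the window with maximum count
4. Maximum events in a window: 1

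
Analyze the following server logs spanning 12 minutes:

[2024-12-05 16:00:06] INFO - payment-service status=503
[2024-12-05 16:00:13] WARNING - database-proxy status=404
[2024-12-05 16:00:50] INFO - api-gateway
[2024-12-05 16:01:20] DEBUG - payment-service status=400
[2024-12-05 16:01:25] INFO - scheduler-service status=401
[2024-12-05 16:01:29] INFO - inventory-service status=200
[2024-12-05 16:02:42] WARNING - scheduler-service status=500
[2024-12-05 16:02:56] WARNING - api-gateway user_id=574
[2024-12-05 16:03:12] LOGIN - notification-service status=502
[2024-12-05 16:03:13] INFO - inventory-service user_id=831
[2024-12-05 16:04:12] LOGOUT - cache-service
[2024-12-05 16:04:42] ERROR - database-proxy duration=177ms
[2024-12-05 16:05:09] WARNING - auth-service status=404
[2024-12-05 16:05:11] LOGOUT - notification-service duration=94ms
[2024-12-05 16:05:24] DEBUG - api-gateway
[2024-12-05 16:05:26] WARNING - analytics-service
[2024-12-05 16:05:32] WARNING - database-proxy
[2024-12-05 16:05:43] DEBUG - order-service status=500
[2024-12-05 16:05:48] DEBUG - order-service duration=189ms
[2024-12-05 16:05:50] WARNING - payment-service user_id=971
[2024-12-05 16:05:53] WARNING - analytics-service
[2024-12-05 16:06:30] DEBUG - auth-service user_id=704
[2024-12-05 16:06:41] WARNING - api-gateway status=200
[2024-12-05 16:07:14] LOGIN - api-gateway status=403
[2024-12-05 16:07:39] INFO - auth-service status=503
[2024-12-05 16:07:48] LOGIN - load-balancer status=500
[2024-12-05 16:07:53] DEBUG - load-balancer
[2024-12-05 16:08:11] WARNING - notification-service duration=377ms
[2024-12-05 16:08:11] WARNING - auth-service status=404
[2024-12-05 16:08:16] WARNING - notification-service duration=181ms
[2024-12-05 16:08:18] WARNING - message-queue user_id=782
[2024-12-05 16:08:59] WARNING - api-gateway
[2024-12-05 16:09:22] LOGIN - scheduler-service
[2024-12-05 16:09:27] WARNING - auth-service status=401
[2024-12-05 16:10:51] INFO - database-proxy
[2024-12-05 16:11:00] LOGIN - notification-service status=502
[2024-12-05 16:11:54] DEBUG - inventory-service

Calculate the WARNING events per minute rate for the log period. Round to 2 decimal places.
1.25

To calculate the rate:

1. Count total WARNING events: 15
2. Total time period: 12 minutes
3. Rate = 15 / 12 = 1.25 events per minute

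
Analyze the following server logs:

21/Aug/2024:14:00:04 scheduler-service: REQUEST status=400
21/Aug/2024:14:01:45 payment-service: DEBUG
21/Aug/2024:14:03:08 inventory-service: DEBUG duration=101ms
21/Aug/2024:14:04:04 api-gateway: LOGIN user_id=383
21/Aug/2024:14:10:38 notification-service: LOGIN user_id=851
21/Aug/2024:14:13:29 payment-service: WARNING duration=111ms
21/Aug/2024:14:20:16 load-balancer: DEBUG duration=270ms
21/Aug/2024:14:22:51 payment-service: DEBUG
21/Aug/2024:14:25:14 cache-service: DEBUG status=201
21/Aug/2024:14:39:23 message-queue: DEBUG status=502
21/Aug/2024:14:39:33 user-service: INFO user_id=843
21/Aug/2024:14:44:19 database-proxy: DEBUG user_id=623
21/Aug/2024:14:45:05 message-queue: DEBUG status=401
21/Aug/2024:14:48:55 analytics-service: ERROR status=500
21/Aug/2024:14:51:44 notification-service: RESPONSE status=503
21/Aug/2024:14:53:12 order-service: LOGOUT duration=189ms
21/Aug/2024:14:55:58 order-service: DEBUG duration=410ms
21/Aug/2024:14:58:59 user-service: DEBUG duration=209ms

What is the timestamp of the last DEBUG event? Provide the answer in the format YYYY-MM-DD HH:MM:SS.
2024-08-21 14:58:59

To find the last event:

1. Filter for all DEBUG events
2. Sort by timestamp
3. Select the last one
4. Timestamp: 2024-08-21 14:58:59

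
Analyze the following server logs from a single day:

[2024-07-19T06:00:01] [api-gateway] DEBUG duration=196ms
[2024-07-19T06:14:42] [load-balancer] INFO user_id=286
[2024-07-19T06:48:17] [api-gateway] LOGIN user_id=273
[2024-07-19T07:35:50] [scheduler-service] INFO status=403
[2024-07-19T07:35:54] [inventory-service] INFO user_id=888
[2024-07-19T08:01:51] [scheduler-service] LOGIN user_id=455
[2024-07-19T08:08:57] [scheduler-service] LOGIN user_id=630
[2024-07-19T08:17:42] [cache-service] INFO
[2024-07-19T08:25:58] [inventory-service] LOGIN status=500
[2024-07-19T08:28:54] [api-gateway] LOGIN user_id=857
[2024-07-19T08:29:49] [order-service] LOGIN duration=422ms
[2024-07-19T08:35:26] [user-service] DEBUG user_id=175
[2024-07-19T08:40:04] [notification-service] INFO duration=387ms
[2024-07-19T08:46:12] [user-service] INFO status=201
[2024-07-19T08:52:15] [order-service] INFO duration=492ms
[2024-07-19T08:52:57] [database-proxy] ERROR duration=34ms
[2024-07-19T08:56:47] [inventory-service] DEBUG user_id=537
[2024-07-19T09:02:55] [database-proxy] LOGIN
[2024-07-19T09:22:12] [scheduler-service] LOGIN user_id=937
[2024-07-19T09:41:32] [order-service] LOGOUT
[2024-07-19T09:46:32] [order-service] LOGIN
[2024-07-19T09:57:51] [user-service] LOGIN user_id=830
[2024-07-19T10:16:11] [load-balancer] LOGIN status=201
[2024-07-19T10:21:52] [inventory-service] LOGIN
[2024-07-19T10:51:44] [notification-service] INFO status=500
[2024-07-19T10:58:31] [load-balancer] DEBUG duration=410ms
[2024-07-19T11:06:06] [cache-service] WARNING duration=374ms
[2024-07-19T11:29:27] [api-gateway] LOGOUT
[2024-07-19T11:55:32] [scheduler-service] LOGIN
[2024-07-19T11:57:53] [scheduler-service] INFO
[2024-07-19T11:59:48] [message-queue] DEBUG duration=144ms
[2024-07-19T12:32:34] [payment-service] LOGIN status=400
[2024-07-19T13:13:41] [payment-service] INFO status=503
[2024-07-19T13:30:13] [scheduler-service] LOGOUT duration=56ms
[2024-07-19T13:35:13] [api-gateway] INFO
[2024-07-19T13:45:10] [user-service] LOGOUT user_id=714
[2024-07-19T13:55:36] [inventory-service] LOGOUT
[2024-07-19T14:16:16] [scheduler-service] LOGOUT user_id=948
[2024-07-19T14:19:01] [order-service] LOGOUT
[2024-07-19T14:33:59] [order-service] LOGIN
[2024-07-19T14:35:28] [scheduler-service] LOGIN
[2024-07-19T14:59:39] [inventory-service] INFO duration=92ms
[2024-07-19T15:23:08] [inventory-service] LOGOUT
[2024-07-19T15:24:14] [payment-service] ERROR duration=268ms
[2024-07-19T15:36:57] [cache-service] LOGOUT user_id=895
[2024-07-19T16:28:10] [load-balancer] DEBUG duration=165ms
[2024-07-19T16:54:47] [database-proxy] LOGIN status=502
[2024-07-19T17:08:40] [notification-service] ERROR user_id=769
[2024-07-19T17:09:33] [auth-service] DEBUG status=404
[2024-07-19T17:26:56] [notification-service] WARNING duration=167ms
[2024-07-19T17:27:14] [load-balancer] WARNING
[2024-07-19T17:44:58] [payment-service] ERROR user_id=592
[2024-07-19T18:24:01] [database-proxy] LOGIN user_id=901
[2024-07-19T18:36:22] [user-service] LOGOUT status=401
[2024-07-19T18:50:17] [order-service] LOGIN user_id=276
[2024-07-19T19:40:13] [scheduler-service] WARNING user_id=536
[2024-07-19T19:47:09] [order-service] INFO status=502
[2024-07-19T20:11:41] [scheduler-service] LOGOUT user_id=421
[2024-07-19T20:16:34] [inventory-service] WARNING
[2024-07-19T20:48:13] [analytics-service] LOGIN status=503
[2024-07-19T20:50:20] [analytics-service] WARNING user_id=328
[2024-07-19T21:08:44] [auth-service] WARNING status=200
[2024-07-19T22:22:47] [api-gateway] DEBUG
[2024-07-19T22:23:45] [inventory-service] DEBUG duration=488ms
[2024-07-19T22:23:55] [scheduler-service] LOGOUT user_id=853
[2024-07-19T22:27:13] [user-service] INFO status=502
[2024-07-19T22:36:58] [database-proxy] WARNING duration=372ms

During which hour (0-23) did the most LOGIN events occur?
8

To find the peak hour:

1. Group all LOGIN events by hour
2. Count events in each hour
3. Find hour with maximum count
4. Peak hour: 8 (with 5 events)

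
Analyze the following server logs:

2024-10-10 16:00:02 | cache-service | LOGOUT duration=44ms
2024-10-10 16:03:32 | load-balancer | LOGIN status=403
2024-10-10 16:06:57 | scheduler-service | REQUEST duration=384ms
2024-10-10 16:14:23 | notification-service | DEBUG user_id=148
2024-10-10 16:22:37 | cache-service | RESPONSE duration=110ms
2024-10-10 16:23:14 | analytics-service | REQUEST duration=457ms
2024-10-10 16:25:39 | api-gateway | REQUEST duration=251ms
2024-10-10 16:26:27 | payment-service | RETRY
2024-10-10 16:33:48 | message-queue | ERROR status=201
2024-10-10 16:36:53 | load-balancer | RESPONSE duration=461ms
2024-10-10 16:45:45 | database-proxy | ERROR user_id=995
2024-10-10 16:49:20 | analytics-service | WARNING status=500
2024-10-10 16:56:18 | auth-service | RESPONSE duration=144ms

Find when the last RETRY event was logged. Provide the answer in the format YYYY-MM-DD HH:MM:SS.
2024-10-10 16:26:27

To find the last event:

1. Filter for all RETRY events
2. Sort by timestamp
3. Select the last one
4. Timestamp: 2024-10-10 16:26:27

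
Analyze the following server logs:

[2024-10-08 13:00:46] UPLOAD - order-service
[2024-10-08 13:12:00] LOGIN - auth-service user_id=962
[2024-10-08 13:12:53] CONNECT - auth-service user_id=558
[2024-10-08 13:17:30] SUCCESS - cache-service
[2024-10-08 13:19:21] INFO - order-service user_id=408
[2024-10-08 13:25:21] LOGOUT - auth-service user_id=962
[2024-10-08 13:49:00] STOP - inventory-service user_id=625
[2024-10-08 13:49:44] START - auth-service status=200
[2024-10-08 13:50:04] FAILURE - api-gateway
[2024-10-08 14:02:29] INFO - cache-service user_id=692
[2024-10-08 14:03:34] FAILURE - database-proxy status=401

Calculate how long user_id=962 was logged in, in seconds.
801

To calculate session duration:

1. Find LOGIN event for user_id=962: 2024-10-08 13:12:00
2. Find LOGOUT event for user_id=962: 2024-10-08 13:25:21
3. Session duration: 2024-10-08 13:25:21 - 2024-10-08 13:12:00 = 801 seconds (13 minutes)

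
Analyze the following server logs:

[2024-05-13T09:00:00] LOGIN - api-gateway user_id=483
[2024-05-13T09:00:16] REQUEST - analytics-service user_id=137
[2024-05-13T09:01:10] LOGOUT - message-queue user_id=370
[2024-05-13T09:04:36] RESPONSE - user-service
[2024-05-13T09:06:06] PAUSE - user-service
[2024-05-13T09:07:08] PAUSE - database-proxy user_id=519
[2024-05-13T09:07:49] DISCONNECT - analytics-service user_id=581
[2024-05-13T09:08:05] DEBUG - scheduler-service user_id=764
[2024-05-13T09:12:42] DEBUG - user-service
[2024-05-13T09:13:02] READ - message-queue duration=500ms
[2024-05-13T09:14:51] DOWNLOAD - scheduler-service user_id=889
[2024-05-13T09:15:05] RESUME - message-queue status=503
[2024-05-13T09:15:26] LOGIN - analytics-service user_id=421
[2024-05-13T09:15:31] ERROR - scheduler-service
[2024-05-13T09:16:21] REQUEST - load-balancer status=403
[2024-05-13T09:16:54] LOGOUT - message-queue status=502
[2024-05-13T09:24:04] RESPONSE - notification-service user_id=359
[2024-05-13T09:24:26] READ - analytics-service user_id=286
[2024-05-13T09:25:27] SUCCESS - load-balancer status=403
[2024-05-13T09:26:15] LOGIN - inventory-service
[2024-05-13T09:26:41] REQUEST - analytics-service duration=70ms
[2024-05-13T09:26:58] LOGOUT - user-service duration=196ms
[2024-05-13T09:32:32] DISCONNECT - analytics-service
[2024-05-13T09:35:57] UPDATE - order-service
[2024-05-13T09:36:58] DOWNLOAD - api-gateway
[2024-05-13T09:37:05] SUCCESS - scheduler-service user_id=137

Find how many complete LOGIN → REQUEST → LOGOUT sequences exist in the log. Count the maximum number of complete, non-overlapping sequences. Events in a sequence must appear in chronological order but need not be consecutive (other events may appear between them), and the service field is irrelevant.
3

To count sequences:

1. Look for pattern: LOGIN → REQUEST → LOGOUT
2. Greedily scan the log in chronological order, matching each sequence element in turn (ignoring service)
3. Each time the full pattern completes, increment the count and restart matching from the next event
4. Complete non-overlapping sequences found: 3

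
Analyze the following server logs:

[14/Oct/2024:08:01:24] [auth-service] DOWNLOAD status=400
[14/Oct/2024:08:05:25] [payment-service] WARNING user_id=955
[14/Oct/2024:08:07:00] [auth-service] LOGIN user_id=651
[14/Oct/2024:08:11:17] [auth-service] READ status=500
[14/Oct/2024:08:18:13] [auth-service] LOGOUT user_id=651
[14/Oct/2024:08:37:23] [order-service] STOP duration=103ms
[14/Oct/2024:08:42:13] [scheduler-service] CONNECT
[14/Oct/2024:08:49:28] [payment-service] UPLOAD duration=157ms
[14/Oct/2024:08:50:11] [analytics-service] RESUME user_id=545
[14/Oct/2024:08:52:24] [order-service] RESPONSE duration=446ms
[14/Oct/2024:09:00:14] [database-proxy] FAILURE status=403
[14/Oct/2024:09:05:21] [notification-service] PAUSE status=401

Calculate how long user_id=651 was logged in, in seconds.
673

To calculate session duration:

1. Find LOGIN event for user_id=651: 14/Oct/2024:08:07:00
2. Find LOGOUT event for user_id=651: 14/Oct/2024:08:18:13
3. Session duration: 14/Oct/2024:08:18:13 - 14/Oct/2024:08:07:00 = 673 seconds (11 minutes)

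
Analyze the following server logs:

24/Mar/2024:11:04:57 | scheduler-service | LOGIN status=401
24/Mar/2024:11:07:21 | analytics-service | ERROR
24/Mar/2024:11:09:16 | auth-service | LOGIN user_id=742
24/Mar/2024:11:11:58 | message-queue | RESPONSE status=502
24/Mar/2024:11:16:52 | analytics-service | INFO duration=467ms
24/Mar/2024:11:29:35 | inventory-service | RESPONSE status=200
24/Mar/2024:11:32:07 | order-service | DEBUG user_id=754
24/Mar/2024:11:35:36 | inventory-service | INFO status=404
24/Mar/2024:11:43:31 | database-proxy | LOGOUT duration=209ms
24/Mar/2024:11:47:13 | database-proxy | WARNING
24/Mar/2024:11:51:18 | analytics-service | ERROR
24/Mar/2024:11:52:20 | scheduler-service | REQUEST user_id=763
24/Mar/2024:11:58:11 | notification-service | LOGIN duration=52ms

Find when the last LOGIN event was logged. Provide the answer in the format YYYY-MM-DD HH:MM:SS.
2024-03-24 11:58:11

To find the last event:

1. Filter for all LOGIN events
2. Sort by timestamp
3. Select the last one
4. Timestamp: 2024-03-24 11:58:11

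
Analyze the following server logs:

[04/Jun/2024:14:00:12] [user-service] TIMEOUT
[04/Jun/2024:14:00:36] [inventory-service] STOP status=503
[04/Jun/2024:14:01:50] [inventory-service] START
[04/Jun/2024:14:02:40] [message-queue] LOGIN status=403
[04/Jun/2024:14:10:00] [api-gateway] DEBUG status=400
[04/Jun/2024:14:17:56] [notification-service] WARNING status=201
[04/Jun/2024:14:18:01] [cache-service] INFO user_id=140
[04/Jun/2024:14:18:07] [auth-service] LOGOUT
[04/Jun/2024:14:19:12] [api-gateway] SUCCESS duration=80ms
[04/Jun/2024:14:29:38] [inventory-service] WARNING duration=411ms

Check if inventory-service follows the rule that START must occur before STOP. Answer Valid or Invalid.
Invalid

To validate ordering:

1. Required order: START → STOP
2. Rule: START must occur before STOP
3. Check actual order of events for inventory-service
4. Result: Invalid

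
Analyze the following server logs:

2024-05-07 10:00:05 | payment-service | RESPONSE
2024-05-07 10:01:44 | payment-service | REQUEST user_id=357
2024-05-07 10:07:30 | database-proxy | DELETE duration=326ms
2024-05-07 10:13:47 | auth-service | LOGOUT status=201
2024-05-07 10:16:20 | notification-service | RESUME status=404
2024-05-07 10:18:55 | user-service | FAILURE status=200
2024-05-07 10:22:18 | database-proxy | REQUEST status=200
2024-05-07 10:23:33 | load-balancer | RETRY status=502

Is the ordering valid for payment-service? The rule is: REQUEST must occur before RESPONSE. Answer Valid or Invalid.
Invalid

To validate ordering:

1. Required order: REQUEST → RESPONSE
2. Rule: REQUEST must occur before RESPONSE
3. Check actual order of events for payment-service
4. Result: Invalid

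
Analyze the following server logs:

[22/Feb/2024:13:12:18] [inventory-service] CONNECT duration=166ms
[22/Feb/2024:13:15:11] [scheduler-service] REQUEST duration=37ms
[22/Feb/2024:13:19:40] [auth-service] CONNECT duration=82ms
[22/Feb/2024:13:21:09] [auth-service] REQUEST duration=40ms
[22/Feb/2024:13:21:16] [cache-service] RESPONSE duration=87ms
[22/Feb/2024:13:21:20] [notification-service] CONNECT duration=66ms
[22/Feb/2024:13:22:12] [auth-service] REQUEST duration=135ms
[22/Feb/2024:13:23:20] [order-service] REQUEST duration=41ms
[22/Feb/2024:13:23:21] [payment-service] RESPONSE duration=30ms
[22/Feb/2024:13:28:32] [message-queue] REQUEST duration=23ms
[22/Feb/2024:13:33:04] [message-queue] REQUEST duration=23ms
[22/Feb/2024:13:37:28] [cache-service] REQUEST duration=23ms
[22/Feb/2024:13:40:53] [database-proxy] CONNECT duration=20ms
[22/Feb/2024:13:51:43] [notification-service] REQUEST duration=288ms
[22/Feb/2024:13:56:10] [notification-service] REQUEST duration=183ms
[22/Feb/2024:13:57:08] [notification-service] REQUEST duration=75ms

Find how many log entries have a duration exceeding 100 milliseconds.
4

To count timeouts:

1. Threshold: 100ms
2. Extract duration from each log entry
3. Count entries where duration > 100
4. Timeout count: 4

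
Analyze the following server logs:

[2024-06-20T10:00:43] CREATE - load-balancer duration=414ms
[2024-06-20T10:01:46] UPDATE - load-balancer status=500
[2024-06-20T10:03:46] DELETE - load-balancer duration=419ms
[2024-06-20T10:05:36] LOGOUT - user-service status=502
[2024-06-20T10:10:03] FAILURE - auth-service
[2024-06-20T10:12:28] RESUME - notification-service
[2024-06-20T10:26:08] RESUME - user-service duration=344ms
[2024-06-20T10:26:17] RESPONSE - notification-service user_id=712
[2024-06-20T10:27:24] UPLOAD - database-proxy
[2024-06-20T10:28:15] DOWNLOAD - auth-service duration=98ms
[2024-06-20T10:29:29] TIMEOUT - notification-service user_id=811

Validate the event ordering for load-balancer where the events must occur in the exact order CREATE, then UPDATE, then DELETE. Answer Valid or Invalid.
Valid

To validate ordering:

1. Required order: CREATE → UPDATE → DELETE
2. Rule: the events must occur in the exact order CREATE, then UPDATE, then DELETE
3. Check actual order of events for load-balancer
4. Result: Valid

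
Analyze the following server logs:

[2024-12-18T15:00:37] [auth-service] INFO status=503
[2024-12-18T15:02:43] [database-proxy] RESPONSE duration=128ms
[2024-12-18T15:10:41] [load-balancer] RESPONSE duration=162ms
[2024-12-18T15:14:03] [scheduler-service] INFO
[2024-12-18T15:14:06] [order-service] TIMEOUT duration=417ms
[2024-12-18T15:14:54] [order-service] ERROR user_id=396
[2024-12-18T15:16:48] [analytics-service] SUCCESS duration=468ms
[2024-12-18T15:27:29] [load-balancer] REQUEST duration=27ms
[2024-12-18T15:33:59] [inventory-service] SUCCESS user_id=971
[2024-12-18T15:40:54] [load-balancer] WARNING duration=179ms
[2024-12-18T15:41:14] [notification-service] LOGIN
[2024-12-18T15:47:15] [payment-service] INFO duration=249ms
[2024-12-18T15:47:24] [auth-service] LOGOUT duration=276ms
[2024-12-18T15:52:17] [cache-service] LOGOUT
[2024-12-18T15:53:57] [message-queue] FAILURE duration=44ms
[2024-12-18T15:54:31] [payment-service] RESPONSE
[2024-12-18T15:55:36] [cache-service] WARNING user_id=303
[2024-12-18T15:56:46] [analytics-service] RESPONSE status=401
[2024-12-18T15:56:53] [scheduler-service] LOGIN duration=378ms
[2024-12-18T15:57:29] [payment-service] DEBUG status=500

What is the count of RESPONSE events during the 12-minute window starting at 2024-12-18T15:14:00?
0

To count events in the time window:

1. Window boundaries: 2024-12-18T15:14:00 to 2024-12-18T15:26:00
2. Filter for RESPONSE events within this window
3. Count matching events: 0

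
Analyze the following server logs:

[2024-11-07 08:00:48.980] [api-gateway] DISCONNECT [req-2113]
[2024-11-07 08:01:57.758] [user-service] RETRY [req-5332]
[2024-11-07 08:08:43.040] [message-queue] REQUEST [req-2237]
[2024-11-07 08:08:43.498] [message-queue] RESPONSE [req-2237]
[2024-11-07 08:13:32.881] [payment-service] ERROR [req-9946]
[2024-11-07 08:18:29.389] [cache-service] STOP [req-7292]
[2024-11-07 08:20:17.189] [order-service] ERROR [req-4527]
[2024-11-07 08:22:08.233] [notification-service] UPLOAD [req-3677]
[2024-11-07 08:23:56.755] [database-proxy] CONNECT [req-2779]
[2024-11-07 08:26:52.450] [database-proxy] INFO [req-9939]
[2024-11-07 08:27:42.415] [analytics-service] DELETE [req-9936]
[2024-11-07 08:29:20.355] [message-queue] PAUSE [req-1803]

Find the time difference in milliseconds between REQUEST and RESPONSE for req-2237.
458

To calculate latency:

1. Find REQUEST with id req-2237: 2024-11-07 08:08:43.040
2. Find RESPONSE with id req-2237: 2024-11-07 08:08:43.498
3. Latency: 2024-11-07 08:08:43.498 - 2024-11-07 08:08:43.040 = 458ms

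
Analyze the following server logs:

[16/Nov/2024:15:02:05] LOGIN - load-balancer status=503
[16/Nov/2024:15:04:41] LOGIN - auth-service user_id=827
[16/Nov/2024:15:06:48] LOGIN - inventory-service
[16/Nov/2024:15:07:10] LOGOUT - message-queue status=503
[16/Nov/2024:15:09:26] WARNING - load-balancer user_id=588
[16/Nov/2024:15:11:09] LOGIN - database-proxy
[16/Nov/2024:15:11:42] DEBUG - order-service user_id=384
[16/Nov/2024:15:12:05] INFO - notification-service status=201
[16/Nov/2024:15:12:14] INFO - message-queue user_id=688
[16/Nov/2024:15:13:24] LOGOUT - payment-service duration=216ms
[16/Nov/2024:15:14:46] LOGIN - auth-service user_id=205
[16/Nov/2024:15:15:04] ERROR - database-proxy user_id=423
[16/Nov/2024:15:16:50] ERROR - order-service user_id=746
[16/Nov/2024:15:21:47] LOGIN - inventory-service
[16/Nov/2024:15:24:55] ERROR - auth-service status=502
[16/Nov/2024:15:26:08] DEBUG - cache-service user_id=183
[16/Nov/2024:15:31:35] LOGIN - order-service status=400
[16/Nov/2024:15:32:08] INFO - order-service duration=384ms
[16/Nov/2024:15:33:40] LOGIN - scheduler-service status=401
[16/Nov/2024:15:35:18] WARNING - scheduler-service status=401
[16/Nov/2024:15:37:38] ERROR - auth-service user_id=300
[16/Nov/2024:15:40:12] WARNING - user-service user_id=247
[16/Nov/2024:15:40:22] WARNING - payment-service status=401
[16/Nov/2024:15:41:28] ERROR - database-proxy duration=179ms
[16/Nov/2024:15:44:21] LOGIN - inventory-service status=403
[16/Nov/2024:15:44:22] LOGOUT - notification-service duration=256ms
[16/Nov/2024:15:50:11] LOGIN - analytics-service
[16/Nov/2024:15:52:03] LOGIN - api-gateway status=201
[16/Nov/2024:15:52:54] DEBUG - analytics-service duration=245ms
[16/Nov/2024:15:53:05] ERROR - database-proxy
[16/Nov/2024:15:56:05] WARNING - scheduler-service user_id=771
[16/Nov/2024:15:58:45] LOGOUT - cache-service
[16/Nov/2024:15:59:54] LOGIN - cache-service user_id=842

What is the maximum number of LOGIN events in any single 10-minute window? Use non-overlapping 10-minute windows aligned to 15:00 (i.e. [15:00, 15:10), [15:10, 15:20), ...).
3

To find the burst window:

1. Divide the log period into non-overlapping 10-minute windows starting at 15:00
2. Count LOGIN events in each window
3. Find the window with maximum count
4. Maximum events in a window: 3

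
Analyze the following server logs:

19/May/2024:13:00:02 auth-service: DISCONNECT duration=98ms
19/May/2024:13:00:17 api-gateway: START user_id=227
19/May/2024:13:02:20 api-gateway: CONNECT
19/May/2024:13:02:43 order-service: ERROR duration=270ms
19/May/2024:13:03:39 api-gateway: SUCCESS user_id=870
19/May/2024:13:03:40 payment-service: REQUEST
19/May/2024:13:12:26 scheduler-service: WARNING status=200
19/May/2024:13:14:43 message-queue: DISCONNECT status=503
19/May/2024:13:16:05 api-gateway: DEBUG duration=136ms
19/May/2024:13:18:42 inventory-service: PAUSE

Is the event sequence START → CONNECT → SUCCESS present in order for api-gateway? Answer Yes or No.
Yes

To verify sequence order:

1. Find all events in sequence START → CONNECT → SUCCESS for api-gateway
2. Extract their timestamps
3. Check if timestamps are in ascending order
4. Result: Yes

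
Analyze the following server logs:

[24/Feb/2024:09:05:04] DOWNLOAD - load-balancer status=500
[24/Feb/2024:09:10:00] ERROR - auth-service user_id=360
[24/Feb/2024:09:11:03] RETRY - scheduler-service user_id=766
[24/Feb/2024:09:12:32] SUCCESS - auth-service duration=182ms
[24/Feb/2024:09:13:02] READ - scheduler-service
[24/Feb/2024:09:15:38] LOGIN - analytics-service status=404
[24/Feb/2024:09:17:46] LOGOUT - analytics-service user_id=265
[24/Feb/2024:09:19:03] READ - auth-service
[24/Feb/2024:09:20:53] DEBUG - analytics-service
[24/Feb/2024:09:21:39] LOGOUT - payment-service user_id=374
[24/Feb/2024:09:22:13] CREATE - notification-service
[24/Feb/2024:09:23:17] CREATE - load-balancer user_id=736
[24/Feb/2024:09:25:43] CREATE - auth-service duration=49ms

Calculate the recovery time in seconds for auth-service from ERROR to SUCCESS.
152

To calculate recovery time:

1. Find ERROR event for auth-service: 24/Feb/2024:09:10:00
2. Find next SUCCESS event for auth-service: 24/Feb/2024:09:12:32
3. Recovery time: 24/Feb/2024:09:12:32 - 24/Feb/2024:09:10:00 = 152 seconds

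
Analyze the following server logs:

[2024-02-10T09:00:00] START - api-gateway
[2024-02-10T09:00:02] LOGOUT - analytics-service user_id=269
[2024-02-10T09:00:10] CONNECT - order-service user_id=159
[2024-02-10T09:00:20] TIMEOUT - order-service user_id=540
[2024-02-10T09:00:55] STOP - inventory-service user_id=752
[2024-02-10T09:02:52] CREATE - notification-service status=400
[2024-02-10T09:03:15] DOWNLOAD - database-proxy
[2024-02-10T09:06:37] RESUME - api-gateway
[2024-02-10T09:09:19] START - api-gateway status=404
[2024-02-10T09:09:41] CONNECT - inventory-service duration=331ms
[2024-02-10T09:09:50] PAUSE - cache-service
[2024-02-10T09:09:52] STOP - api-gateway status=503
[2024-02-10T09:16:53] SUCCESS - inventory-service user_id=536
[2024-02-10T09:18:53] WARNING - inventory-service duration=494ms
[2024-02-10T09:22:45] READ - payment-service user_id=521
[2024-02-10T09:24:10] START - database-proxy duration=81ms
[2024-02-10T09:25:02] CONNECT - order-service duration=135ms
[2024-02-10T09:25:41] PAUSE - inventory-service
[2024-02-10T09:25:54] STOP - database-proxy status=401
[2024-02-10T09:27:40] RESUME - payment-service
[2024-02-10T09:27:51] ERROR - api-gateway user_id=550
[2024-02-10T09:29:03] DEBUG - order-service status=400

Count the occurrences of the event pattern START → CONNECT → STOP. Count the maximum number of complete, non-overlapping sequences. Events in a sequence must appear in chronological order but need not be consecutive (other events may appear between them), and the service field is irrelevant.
3

To count sequences:

1. Look for pattern: START → CONNECT → STOP
2. Greedily scan the log in chronological order, matching each sequence element in turn (ignoring service)
3. Each time the full pattern completes, increment the count and restart matching from the next event
4. Complete non-overlapping sequences found: 3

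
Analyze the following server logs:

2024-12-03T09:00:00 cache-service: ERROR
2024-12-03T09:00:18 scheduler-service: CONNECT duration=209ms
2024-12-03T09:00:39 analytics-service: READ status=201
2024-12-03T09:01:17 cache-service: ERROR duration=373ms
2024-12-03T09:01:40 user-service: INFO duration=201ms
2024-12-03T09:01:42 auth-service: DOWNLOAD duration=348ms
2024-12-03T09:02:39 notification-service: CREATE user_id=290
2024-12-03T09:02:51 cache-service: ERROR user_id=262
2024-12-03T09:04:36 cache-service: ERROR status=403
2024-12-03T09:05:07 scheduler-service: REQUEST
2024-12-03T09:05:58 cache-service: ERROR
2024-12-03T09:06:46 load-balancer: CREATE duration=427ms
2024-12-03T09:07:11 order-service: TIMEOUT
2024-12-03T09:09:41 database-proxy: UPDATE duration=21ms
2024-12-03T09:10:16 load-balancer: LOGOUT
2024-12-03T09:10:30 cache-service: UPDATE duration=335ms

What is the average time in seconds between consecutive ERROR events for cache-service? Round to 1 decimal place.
89.5

To calculate average interval:

1. Find all ERROR events for cache-service in order
2. Calculate time gaps between consecutive events
3. Compute mean of gaps: 358 / 4 = 89.5 seconds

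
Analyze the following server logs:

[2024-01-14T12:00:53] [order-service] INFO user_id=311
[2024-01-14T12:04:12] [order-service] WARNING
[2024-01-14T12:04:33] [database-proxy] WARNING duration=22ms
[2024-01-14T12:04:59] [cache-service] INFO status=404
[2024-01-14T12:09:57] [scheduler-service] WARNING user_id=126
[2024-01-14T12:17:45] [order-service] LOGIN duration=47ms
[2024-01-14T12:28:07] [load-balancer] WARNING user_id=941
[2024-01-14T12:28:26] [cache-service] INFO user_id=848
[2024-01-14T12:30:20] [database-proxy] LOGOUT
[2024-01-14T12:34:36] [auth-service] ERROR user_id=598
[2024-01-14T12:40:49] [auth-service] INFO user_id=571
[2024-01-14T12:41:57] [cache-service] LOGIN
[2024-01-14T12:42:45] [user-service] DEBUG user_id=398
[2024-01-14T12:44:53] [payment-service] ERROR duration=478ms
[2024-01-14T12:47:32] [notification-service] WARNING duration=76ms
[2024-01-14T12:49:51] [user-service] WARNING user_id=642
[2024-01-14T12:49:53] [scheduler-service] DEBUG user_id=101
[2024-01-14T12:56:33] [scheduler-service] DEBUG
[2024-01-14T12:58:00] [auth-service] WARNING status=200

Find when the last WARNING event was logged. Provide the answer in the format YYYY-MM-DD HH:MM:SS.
2024-01-14 12:58:00

To find the last event:

1. Filter for all WARNING events
2. Sort by timestamp
3. Select the last one
4. Timestamp: 2024-01-14 12:58:00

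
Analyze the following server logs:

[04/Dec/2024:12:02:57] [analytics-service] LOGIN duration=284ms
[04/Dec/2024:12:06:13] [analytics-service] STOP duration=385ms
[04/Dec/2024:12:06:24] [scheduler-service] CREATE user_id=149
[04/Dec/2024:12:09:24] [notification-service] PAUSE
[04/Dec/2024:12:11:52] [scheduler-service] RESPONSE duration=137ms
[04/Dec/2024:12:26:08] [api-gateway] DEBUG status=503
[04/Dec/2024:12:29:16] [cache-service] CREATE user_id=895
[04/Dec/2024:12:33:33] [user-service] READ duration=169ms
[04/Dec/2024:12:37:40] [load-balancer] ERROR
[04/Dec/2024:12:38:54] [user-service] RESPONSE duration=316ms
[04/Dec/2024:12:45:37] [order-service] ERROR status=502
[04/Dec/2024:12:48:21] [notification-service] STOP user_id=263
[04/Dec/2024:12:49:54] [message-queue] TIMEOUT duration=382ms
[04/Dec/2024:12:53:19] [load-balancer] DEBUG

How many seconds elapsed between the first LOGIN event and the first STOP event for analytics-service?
196

To find the time between events:

1. Locate the first LOGIN event for analytics-service: 04/Dec/2024:12:02:57
2. Locate the first STOP event for analytics-service: 04/Dec/2024:12:06:13
3. Calculate the difference: 04/Dec/2024:12:06:13 - 04/Dec/2024:12:02:57 = 196 seconds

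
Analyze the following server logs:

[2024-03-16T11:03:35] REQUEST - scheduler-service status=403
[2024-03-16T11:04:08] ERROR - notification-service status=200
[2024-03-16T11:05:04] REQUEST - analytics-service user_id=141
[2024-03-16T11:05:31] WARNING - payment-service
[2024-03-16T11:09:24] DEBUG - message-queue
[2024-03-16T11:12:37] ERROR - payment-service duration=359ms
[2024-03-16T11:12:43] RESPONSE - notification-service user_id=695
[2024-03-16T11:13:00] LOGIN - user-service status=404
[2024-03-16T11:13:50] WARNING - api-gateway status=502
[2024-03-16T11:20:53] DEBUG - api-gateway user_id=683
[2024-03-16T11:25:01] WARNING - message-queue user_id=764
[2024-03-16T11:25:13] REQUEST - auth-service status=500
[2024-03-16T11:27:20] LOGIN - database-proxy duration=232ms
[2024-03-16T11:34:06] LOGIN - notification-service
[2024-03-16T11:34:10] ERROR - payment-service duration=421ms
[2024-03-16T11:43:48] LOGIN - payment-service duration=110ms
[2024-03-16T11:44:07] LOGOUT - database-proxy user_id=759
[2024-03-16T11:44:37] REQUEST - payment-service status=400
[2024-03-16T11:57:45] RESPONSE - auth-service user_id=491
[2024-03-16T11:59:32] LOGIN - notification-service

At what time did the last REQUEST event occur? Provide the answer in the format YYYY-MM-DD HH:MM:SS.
2024-03-16 11:44:37

To find the last event:

1. Filter for all REQUEST events
2. Sort by timestamp
3. Select the last one
4. Timestamp: 2024-03-16 11:44:37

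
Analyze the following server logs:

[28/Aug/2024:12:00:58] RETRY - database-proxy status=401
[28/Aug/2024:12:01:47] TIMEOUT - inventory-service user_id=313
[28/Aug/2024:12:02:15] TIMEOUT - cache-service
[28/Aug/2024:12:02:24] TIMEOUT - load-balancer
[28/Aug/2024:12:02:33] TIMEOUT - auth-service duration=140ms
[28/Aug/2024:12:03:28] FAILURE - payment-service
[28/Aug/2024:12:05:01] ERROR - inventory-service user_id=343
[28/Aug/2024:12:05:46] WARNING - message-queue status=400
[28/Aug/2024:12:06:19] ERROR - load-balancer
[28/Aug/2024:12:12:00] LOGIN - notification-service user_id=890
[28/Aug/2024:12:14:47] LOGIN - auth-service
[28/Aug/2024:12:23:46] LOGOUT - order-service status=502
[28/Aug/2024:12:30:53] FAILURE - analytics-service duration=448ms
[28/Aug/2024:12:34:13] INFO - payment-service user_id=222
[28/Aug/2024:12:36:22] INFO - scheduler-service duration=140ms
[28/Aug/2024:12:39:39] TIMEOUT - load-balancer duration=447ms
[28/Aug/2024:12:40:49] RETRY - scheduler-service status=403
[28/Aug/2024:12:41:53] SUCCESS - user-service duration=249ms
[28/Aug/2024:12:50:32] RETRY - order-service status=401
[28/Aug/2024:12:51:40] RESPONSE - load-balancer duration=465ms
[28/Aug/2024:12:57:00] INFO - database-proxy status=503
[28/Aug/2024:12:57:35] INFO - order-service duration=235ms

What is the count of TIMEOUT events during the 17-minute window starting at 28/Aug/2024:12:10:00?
0

To count events in the time window:

1. Window boundaries: 28/Aug/2024:12:10:00 to 28/Aug/2024:12:27:00
2. Filter for TIMEOUT events within this window
3. Count matching events: 0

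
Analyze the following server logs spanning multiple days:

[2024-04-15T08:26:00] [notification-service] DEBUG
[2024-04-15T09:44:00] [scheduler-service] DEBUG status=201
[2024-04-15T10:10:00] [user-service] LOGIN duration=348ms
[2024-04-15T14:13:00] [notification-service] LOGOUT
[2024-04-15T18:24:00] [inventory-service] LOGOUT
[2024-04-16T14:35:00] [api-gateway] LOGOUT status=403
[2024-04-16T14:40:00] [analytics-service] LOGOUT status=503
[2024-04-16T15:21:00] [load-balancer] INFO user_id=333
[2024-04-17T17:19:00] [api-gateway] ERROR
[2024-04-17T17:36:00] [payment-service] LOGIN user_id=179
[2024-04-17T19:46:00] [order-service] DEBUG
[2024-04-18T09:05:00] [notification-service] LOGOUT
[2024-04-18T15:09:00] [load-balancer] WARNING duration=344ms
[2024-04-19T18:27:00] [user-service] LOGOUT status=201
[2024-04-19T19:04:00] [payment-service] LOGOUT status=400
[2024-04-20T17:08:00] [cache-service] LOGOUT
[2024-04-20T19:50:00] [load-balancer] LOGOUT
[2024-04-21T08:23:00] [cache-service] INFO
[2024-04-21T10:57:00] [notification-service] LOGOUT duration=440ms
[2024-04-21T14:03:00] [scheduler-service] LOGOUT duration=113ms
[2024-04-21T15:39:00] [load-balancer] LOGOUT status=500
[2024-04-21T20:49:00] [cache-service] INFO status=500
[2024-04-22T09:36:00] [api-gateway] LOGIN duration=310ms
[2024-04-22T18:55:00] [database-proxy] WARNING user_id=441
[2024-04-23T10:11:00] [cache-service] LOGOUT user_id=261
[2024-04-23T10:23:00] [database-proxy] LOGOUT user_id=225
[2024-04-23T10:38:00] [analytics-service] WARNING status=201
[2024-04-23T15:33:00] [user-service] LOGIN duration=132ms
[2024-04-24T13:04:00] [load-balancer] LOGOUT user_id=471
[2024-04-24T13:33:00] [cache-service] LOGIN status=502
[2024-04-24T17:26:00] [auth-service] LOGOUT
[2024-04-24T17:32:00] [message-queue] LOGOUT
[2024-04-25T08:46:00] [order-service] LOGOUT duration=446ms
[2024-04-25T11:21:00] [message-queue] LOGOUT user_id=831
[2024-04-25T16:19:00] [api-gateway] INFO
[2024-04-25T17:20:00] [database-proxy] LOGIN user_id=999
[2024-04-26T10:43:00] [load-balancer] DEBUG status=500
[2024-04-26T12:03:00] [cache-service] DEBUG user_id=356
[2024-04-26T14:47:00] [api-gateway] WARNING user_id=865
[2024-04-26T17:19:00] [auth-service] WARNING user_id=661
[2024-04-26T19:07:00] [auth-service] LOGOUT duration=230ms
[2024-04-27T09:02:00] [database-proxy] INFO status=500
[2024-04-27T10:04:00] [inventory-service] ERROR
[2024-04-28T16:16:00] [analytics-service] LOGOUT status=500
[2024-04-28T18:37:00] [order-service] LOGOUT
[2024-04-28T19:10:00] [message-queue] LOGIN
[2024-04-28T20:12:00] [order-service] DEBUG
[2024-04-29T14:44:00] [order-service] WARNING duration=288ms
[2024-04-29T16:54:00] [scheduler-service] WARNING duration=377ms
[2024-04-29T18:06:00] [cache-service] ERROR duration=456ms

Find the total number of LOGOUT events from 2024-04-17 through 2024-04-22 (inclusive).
8

To filter by date range:

1. Date range: 2024-04-17 through 2024-04-22, both dates inclusive
2. Filter for LOGOUT events whose date falls in this range
3. Count matching events: 8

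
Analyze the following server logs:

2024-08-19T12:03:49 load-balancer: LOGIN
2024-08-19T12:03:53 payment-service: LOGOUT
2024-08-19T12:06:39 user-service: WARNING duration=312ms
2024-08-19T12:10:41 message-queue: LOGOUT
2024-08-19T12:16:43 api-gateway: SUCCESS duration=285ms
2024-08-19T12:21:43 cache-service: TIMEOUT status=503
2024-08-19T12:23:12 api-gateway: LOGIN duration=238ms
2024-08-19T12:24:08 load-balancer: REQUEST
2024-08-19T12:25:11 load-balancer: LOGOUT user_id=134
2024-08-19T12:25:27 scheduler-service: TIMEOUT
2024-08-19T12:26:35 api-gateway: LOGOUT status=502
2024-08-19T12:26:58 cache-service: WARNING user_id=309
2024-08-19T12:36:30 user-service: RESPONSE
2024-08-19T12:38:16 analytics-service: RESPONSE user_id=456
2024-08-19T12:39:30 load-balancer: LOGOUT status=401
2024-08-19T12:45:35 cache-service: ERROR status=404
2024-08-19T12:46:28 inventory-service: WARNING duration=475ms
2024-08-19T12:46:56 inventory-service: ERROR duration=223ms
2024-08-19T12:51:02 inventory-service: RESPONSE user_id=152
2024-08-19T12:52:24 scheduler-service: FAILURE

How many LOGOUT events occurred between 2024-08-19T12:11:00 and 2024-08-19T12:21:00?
0

To count events in the time window:

1. Window boundaries: 2024-08-19T12:11:00 to 2024-08-19T12:21:00
2. Filter for LOGOUT events within this window
3. Count matching events: 0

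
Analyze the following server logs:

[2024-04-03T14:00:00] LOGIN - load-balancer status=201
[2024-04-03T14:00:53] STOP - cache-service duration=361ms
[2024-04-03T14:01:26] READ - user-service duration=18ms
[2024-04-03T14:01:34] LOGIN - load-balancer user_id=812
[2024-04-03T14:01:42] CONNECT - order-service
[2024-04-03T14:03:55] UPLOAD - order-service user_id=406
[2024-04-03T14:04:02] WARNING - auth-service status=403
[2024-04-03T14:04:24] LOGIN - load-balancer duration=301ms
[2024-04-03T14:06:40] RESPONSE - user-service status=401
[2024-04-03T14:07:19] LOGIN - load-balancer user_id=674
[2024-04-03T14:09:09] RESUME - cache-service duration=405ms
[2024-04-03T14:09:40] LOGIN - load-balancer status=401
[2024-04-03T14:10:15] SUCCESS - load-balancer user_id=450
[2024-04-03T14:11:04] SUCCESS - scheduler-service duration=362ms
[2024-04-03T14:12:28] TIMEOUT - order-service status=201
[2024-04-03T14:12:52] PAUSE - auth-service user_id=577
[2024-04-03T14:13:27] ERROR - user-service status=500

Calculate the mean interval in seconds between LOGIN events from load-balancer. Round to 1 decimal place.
145.0

To calculate average interval:

1. Find all LOGIN events for load-balancer in order
2. Calculate time gaps between consecutive events
3. Compute mean of gaps: 580 / 4 = 145.0 seconds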